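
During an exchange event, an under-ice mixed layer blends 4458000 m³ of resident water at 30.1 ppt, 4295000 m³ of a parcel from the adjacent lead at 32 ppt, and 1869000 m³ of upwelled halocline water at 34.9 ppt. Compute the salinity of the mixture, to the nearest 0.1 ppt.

Conserving salt mass:
salt = 4,458,000×30.1 + 4,295,000×32 + 1,869,000×34.9 = 134,185,800 + 137,440,000 + 65,228,100 = 336,853,900
volume = 4,458,000 + 4,295,000 + 1,869,000 = 10,622,000 m³
S = 336,853,900 / 10,622,000 = 31.713 ppt

31.7 ppt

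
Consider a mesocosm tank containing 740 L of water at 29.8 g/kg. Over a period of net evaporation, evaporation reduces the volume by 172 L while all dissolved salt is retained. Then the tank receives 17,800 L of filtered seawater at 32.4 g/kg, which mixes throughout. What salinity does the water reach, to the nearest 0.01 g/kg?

After evaporation: salt = 740×29.8 = 22,052; volume = 740 − 172 = 568 L
After mixing: salt = 22,052 + 17,800×32.4 = 598,772; volume = 568 + 17,800 = 18,368 L
S = 598,772 / 18,368 = 32.5986 g/kg

32.60 g/kg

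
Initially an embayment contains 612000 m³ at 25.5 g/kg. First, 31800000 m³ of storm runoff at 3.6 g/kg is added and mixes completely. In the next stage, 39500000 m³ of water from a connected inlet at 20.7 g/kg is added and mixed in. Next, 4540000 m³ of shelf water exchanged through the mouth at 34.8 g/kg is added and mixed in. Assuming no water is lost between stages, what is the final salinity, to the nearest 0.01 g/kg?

14.46 g/kg

Salt balance:
Initial salt = 612,000×25.5 = 15,606,000
After stage 1: salt = 15,606,000 + 31,800,000×3.6 = 130,086,000; volume = 32,412,000 m³; S = 4.014 g/kg
After stage 2: salt = 130,086,000 + 39,500,000×20.7 = 947,736,000; volume = 71,912,000 m³; S = 13.179 g/kg
After stage 3: salt = 947,736,000 + 4,540,000×34.8 = 1,105,728,000; volume = 76,452,000 m³
S = 1,105,728,000 / 76,452,000 = 14.463 g/kg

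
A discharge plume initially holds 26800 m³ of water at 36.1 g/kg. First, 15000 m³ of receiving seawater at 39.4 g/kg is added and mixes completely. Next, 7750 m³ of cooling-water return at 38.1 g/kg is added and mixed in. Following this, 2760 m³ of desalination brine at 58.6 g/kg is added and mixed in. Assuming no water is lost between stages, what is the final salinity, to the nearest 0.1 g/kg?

38.5 g/kg

Total salt / total volume:
Initial salt = 26,800×36.1 = 967,480
After stage 1: salt = 967,480 + 15,000×39.4 = 1,558,480; volume = 41,800 m³; S = 37.284 g/kg
After stage 2: salt = 1,558,480 + 7,750×38.1 = 1,853,755; volume = 49,550 m³; S = 37.412 g/kg
After stage 3: salt = 1,853,755 + 2,760×58.6 = 2,015,491; volume = 52,310 m³
S = 2,015,491 / 52,310 = 38.5297 g/kg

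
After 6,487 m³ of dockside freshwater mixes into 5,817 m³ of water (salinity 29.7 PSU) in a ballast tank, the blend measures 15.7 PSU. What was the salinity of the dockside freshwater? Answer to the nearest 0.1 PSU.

Salt balance: 5,817×29.7 + 6,487×S = 12,304×15.7
172,764.9 + 6,487·S = 193,172.8
S = (193,172.8 − 172,764.9) / 6,487 = 3.146 PSU

3.1 PSU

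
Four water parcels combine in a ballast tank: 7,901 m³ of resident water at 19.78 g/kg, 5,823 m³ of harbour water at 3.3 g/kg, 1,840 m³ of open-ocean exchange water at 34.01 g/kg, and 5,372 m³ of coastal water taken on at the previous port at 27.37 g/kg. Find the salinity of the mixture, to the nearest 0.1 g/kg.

18.4 g/kg

Salt balance:
salt = 7,901×19.78 + 5,823×3.3 + 1,840×34.01 + 5,372×27.37 = 156,281.78 + 19,215.9 + 62,578.4 + 147,031.64 = 385,107.72
volume = 7,901 + 5,823 + 1,840 + 5,372 = 20,936 m³
S = 385,107.72 / 20,936 = 18.395 g/kg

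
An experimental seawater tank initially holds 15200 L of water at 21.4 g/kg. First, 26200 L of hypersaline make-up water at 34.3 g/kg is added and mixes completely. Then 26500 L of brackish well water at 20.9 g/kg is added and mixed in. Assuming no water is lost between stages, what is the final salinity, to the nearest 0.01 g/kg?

Salt balance:
Initial salt = 15,200×21.4 = 325,280
After stage 1: salt = 325,280 + 26,200×34.3 = 1,223,940; volume = 41,400 L; S = 29.564 g/kg
After stage 2: salt = 1,223,940 + 26,500×20.9 = 1,777,790; volume = 67,900 L
S = 1,777,790 / 67,900 = 26.1825 g/kg

26.18 g/kg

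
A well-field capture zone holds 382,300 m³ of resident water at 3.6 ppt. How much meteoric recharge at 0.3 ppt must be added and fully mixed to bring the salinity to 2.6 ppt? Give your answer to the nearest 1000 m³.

166000 m³

Salt balance: 382,300×3.6 + V×0.3 = (382,300+V)×2.6
1,376,280 + 0.3V = 993,980 + 2.6V
382,300 = 2.3V
V = 166,217.39 m³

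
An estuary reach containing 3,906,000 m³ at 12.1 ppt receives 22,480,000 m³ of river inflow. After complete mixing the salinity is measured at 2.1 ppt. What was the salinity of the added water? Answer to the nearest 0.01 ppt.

Salt balance: 3,906,000×12.1 + 22,480,000×S = 26,386,000×2.1
47,262,600 + 22,480,000·S = 55,410,600
S = (55,410,600 − 47,262,600) / 22,480,000 = 0.3625 ppt

0.36 ppt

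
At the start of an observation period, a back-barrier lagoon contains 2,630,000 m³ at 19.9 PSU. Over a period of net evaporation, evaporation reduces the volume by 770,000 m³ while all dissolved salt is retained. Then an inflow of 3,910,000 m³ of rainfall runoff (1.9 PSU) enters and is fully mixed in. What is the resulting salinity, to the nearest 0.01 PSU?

After evaporation: salt = 2,630,000×19.9 = 52,337,000; volume = 2,630,000 − 770,000 = 1,860,000 m³
After mixing: salt = 52,337,000 + 3,910,000×1.9 = 59,766,000; volume = 1,860,000 + 3,910,000 = 5,770,000 m³
S = 59,766,000 / 5,770,000 = 10.3581 PSU

10.36 PSU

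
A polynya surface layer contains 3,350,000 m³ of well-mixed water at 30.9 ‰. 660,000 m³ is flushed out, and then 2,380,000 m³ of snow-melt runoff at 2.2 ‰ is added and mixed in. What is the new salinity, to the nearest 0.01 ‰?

Remaining after removal: 2,690,000 m³ at 30.9 ‰ (salt = 83,121,000)
After addition: salt = 83,121,000 + 2,380,000×2.2 = 88,357,000; volume = 5,070,000 m³
S = 88,357,000 / 5,070,000 = 17.4274 ‰

17.43 ‰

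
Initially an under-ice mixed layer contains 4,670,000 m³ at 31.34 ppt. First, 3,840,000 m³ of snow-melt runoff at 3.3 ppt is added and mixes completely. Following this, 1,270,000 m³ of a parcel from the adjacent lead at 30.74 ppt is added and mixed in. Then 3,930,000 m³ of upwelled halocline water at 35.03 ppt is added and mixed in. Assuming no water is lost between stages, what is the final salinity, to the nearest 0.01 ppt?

By conservation of dissolved salt,
Initial salt = 4,670,000×31.34 = 146,357,800
After stage 1: salt = 146,357,800 + 3,840,000×3.3 = 159,029,800; volume = 8,510,000 m³; S = 18.687 ppt
After stage 2: salt = 159,029,800 + 1,270,000×30.74 = 198,069,600; volume = 9,780,000 m³; S = 20.253 ppt
After stage 3: salt = 198,069,600 + 3,930,000×35.03 = 335,737,500; volume = 13,710,000 m³
S = 335,737,500 / 13,710,000 = 24.4885 ppt

24.49 ppt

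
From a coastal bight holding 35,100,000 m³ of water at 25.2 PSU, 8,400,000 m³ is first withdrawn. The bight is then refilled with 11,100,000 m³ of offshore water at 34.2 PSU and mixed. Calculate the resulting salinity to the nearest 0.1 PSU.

27.8 PSU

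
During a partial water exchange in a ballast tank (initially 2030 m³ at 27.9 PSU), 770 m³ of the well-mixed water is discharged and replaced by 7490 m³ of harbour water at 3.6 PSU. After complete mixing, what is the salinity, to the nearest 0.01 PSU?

Remaining after removal: 1,260 m³ at 27.9 PSU (salt = 35,154)
After addition: salt = 35,154 + 7,490×3.6 = 62,118; volume = 8,750 m³
S = 62,118 / 8,750 = 7.0992 PSU

7.10 PSU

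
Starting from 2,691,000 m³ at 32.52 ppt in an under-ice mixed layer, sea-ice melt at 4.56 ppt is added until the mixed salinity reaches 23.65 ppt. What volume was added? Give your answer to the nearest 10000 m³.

Salt balance: 2,691,000×32.52 + V×4.56 = (2,691,000+V)×23.65
87,511,320 + 4.56V = 63,642,150 + 23.65V
23,869,170 = 19.09V
V = 1,250,349.4 m³

1250000 m³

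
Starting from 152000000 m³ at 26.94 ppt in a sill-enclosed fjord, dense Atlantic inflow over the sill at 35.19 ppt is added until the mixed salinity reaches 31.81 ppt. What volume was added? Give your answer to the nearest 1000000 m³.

219000000 m³

Salt balance: 152,000,000×26.94 + V×35.19 = (152,000,000+V)×31.81
4,094,880,000 + 35.19V = 4,835,120,000 + 31.81V
740,240,000 = 3.38V
V = 219,005,917.16 m³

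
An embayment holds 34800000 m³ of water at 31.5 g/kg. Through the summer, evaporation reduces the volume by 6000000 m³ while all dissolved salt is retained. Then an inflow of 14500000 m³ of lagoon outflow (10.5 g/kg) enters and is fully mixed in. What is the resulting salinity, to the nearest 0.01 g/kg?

After evaporation: salt = 34,800,000×31.5 = 1,096,200,000; volume = 34,800,000 − 6,000,000 = 28,800,000 m³
After mixing: salt = 1,096,200,000 + 14,500,000×10.5 = 1,248,450,000; volume = 28,800,000 + 14,500,000 = 43,300,000 m³
S = 1,248,450,000 / 43,300,000 = 28.8326 g/kg

28.83 g/kg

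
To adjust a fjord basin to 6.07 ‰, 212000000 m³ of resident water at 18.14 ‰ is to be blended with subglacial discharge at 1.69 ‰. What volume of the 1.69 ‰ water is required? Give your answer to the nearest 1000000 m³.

584000000 m³

Salt balance: 212,000,000×18.14 + V×1.69 = (212,000,000+V)×6.07
3,845,680,000 + 1.69V = 1,286,840,000 + 6.07V
2,558,840,000 = 4.38V
V = 584,210,045.66 m³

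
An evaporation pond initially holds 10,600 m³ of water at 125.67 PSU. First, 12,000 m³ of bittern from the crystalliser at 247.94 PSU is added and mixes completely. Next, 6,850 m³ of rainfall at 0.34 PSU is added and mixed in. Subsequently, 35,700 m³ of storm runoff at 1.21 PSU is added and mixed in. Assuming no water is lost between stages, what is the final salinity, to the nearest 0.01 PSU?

66.81 PSU

Total salt / total volume:
Initial salt = 10,600×125.67 = 1,332,102
After stage 1: salt = 1,332,102 + 12,000×247.94 = 4,307,382; volume = 22,600 m³; S = 190.592 PSU
After stage 2: salt = 4,307,382 + 6,850×0.34 = 4,309,711; volume = 29,450 m³; S = 146.34 PSU
After stage 3: salt = 4,309,711 + 35,700×1.21 = 4,352,908; volume = 65,150 m³
S = 4,352,908 / 65,150 = 66.8136 PSU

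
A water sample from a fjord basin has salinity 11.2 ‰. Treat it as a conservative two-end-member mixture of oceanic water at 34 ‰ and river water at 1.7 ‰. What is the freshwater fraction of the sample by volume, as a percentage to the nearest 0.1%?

70.6%

Let f be the freshwater fraction. Salt balance per unit volume:
f×1.7 + (1−f)×34 = 11.2
f = (34 − 11.2) / (34 − 1.7) = 22.8/32.3 = 0.7059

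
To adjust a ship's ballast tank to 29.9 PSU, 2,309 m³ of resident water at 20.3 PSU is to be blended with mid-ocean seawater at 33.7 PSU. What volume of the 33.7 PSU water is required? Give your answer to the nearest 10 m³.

Salt balance: 2,309×20.3 + V×33.7 = (2,309+V)×29.9
46,872.7 + 33.7V = 69,039.1 + 29.9V
22,166.4 = 3.8V
V = 5,833.26 m³

5830 m³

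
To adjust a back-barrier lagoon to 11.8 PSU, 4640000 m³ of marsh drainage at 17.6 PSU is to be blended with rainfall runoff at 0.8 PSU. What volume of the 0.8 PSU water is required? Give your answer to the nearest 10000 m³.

Salt balance: 4,640,000×17.6 + V×0.8 = (4,640,000+V)×11.8
81,664,000 + 0.8V = 54,752,000 + 11.8V
26,912,000 = 11V
V = 2,446,545.45 m³

2450000 m³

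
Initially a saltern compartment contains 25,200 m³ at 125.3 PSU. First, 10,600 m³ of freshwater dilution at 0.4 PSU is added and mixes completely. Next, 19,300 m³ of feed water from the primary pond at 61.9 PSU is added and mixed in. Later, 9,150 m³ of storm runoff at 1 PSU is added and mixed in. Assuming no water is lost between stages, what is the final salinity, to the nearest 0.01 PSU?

67.95 PSU

Weighted by volume,
Initial salt = 25,200×125.3 = 3,157,560
After stage 1: salt = 3,157,560 + 10,600×0.4 = 3,161,800; volume = 35,800 m³; S = 88.318 PSU
After stage 2: salt = 3,161,800 + 19,300×61.9 = 4,356,470; volume = 55,100 m³; S = 79.065 PSU
After stage 3: salt = 4,356,470 + 9,150×1 = 4,365,620; volume = 64,250 m³
S = 4,365,620 / 64,250 = 67.9474 PSU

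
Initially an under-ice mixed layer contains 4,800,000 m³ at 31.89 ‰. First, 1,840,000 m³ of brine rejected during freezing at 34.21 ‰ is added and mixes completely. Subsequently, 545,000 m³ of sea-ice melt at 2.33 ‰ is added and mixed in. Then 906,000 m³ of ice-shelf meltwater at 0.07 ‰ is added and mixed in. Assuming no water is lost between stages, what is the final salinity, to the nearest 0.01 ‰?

26.86 ‰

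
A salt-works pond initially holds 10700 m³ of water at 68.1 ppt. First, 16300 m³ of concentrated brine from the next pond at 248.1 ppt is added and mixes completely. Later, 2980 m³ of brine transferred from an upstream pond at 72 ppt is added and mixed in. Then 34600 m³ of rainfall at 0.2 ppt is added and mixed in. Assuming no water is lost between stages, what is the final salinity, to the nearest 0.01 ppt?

Total salt / total volume:
Initial salt = 10,700×68.1 = 728,670
After stage 1: salt = 728,670 + 16,300×248.1 = 4,772,700; volume = 27,000 m³; S = 176.767 ppt
After stage 2: salt = 4,772,700 + 2,980×72 = 4,987,260; volume = 29,980 m³; S = 166.353 ppt
After stage 3: salt = 4,987,260 + 34,600×0.2 = 4,994,180; volume = 64,580 m³
S = 4,994,180 / 64,580 = 77.3332 ppt

77.33 ppt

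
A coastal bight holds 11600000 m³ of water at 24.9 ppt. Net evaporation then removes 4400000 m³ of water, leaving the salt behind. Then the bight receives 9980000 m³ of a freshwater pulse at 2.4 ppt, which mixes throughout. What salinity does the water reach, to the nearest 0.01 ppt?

After evaporation: salt = 11,600,000×24.9 = 288,840,000; volume = 11,600,000 − 4,400,000 = 7,200,000 m³
After mixing: salt = 288,840,000 + 9,980,000×2.4 = 312,792,000; volume = 7,200,000 + 9,980,000 = 17,180,000 m³
S = 312,792,000 / 17,180,000 = 18.2068 ppt

18.21 ppt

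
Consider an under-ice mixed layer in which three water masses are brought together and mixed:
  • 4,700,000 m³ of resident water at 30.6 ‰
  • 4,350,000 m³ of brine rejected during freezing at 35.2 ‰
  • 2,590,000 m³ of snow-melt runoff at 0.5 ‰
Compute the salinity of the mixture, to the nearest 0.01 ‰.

Total salt / total volume:
salt = 4,700,000×30.6 + 4,350,000×35.2 + 2,590,000×0.5 = 143,820,000 + 153,120,000 + 1,295,000 = 298,235,000
volume = 4,700,000 + 4,350,000 + 2,590,000 = 11,640,000 m³
S = 298,235,000 / 11,640,000 = 25.6216 ‰

25.62 ‰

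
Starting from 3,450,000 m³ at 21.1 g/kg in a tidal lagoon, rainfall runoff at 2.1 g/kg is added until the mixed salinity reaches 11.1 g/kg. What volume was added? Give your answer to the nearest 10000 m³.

Salt balance: 3,450,000×21.1 + V×2.1 = (3,450,000+V)×11.1
72,795,000 + 2.1V = 38,295,000 + 11.1V
34,500,000 = 9V
V = 3,833,333.33 m³

3830000 m³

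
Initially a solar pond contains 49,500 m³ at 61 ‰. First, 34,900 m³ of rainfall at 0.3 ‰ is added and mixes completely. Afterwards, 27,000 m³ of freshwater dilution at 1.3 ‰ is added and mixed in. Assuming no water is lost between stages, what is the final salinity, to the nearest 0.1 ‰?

27.5 ‰

By conservation of dissolved salt,
Initial salt = 49,500×61 = 3,019,500
After stage 1: salt = 3,019,500 + 34,900×0.3 = 3,029,970; volume = 84,400 m³; S = 35.9 ‰
After stage 2: salt = 3,029,970 + 27,000×1.3 = 3,065,070; volume = 111,400 m³
S = 3,065,070 / 111,400 = 27.5141 ‰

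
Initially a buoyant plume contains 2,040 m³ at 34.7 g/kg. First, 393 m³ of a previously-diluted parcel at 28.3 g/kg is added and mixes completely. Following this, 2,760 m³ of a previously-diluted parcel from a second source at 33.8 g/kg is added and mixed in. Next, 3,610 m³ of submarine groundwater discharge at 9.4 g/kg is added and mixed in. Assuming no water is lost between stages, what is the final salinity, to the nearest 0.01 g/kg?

23.76 g/kg

Conserving salt mass:
Initial salt = 2,040×34.7 = 70,788
After stage 1: salt = 70,788 + 393×28.3 = 81,909.9; volume = 2,433 m³; S = 33.666 g/kg
After stage 2: salt = 81,909.9 + 2,760×33.8 = 175,197.9; volume = 5,193 m³; S = 33.737 g/kg
After stage 3: salt = 175,197.9 + 3,610×9.4 = 209,131.9; volume = 8,803 m³
S = 209,131.9 / 8,803 = 23.7569 g/kg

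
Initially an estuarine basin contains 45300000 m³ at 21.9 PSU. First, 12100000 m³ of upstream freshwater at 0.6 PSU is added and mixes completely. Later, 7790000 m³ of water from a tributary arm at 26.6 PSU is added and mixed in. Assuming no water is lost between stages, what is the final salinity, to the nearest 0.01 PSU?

18.51 PSU

Mass of salt is conserved:
Initial salt = 45,300,000×21.9 = 992,070,000
After stage 1: salt = 992,070,000 + 12,100,000×0.6 = 999,330,000; volume = 57,400,000 m³; S = 17.41 PSU
After stage 2: salt = 999,330,000 + 7,790,000×26.6 = 1,206,544,000; volume = 65,190,000 m³
S = 1,206,544,000 / 65,190,000 = 18.5081 PSU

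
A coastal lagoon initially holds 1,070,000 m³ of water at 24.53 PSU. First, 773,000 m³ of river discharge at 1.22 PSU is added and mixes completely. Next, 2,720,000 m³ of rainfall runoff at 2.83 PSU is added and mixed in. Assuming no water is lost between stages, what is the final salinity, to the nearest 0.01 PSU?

Total salt / total volume:
Initial salt = 1,070,000×24.53 = 26,247,100
After stage 1: salt = 26,247,100 + 773,000×1.22 = 27,190,160; volume = 1,843,000 m³; S = 14.753 PSU
After stage 2: salt = 27,190,160 + 2,720,000×2.83 = 34,887,760; volume = 4,563,000 m³
S = 34,887,760 / 4,563,000 = 7.6458 PSU

7.65 PSU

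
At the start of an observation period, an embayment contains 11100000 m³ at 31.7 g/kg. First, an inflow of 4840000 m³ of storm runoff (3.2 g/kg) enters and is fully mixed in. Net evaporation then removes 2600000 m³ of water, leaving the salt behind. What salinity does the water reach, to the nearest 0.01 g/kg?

27.54 g/kg

After mixing: salt = 11,100,000×31.7 + 4,840,000×3.2 = 367,358,000; volume = 15,940,000 m³
After evaporation: salt unchanged = 367,358,000; volume = 15,940,000 − 2,600,000 = 13,340,000 m³
S = 367,358,000 / 13,340,000 = 27.5381 g/kg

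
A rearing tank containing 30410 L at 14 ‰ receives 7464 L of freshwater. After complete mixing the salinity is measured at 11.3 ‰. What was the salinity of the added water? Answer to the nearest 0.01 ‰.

Salt balance: 30,410×14 + 7,464×S = 37,874×11.3
425,740 + 7,464·S = 427,976.2
S = (427,976.2 − 425,740) / 7,464 = 0.2996 ‰

0.30 ‰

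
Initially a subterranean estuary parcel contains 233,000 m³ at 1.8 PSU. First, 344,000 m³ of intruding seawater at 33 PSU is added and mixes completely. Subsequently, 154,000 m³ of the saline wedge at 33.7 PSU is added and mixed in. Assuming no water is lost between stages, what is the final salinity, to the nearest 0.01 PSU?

23.20 PSU

Salt balance:
Initial salt = 233,000×1.8 = 419,400
After stage 1: salt = 419,400 + 344,000×33 = 11,771,400; volume = 577,000 m³; S = 20.401 PSU
After stage 2: salt = 11,771,400 + 154,000×33.7 = 16,961,200; volume = 731,000 m³
S = 16,961,200 / 731,000 = 23.2027 PSU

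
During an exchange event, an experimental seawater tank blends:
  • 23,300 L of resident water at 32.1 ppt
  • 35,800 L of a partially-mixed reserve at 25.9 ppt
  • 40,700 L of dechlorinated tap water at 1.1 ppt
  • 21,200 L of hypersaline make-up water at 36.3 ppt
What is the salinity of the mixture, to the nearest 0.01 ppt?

Weighted by volume,
salt = 23,300×32.1 + 35,800×25.9 + 40,700×1.1 + 21,200×36.3 = 747,930 + 927,220 + 44,770 + 769,560 = 2,489,480
volume = 23,300 + 35,800 + 40,700 + 21,200 = 121,000 L
S = 2,489,480 / 121,000 = 20.5742 ppt

20.57 ppt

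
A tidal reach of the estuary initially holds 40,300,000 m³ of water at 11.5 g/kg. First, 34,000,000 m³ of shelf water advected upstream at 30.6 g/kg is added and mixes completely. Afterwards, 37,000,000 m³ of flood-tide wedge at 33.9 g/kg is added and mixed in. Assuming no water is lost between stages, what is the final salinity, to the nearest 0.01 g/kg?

Conserving salt mass:
Initial salt = 40,300,000×11.5 = 463,450,000
After stage 1: salt = 463,450,000 + 34,000,000×30.6 = 1,503,850,000; volume = 74,300,000 m³; S = 20.24 g/kg
After stage 2: salt = 1,503,850,000 + 37,000,000×33.9 = 2,758,150,000; volume = 111,300,000 m³
S = 2,758,150,000 / 111,300,000 = 24.7812 g/kg

24.78 g/kg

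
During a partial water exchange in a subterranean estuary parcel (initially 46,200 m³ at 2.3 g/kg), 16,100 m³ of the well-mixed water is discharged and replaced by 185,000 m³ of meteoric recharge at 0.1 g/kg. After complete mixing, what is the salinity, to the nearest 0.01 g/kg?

0.41 g/kg

Remaining after removal: 30,100 m³ at 2.3 g/kg (salt = 69,230)
After addition: salt = 69,230 + 185,000×0.1 = 87,730; volume = 215,100 m³
S = 87,730 / 215,100 = 0.4079 g/kg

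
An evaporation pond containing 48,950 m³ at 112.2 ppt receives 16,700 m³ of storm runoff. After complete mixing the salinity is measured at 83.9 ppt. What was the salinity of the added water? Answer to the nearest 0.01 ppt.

0.95 ppt

Salt balance: 48,950×112.2 + 16,700×S = 65,650×83.9
5,492,190 + 16,700·S = 5,508,035
S = (5,508,035 − 5,492,190) / 16,700 = 0.9488 ppt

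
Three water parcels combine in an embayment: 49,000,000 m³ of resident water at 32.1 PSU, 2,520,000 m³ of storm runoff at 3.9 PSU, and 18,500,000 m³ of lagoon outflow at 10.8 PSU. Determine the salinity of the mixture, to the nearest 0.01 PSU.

25.46 PSU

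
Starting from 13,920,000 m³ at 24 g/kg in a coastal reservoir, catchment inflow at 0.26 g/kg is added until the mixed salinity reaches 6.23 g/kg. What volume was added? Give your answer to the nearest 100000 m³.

Salt balance: 13,920,000×24 + V×0.26 = (13,920,000+V)×6.23
334,080,000 + 0.26V = 86,721,600 + 6.23V
247,358,400 = 5.97V
V = 41,433,567.84 m³

41400000 m³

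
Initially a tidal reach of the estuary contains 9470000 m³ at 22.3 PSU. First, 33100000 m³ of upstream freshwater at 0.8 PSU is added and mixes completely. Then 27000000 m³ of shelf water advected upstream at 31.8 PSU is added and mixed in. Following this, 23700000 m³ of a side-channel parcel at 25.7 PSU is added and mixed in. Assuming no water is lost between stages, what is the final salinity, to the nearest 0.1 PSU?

18.3 PSU

Weighted by volume,
Initial salt = 9,470,000×22.3 = 211,181,000
After stage 1: salt = 211,181,000 + 33,100,000×0.8 = 237,661,000; volume = 42,570,000 m³; S = 5.583 PSU
After stage 2: salt = 237,661,000 + 27,000,000×31.8 = 1,096,261,000; volume = 69,570,000 m³; S = 15.758 PSU
After stage 3: salt = 1,096,261,000 + 23,700,000×25.7 = 1,705,351,000; volume = 93,270,000 m³
S = 1,705,351,000 / 93,270,000 = 18.284 PSU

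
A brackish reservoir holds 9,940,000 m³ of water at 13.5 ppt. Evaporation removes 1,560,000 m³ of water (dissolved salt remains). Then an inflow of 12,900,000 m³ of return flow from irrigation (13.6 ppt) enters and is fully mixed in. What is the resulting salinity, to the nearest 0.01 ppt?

After evaporation: salt = 9,940,000×13.5 = 134,190,000; volume = 9,940,000 − 1,560,000 = 8,380,000 m³
After mixing: salt = 134,190,000 + 12,900,000×13.6 = 309,630,000; volume = 8,380,000 + 12,900,000 = 21,280,000 m³
S = 309,630,000 / 21,280,000 = 14.5503 ppt

14.55 ppt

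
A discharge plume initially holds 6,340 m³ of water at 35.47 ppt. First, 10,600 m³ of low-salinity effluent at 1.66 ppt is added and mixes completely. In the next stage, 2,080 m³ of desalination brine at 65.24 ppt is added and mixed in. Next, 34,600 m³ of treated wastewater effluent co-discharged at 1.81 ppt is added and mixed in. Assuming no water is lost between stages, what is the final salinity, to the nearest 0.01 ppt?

8.22 ppt

Salt balance:
Initial salt = 6,340×35.47 = 224,879.8
After stage 1: salt = 224,879.8 + 10,600×1.66 = 242,475.8; volume = 16,940 m³; S = 14.314 ppt
After stage 2: salt = 242,475.8 + 2,080×65.24 = 378,175; volume = 19,020 m³; S = 19.883 ppt
After stage 3: salt = 378,175 + 34,600×1.81 = 440,801; volume = 53,620 m³
S = 440,801 / 53,620 = 8.2208 ppt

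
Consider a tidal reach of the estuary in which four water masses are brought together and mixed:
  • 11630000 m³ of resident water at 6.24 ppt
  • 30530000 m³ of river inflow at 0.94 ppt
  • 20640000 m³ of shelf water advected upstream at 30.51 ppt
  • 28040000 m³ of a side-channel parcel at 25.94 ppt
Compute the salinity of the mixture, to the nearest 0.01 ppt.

16.05 ppt

Conserving salt mass:
salt = 11,630,000×6.24 + 30,530,000×0.94 + 20,640,000×30.51 + 28,040,000×25.94 = 72,571,200 + 28,698,200 + 629,726,400 + 727,357,600 = 1,458,353,400
volume = 11,630,000 + 30,530,000 + 20,640,000 + 28,040,000 = 90,840,000 m³
S = 1,458,353,400 / 90,840,000 = 16.0541 ppt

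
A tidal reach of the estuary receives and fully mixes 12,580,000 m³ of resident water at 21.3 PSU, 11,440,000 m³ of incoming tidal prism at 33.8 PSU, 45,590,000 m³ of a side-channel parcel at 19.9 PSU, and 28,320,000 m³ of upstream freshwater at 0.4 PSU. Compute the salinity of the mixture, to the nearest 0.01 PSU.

16.06 PSU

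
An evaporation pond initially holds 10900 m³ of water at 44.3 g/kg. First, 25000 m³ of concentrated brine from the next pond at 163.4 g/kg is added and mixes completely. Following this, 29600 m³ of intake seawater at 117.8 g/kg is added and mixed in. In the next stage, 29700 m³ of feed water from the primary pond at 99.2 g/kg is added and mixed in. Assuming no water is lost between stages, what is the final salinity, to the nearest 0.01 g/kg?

Weighted by volume,
Initial salt = 10,900×44.3 = 482,870
After stage 1: salt = 482,870 + 25,000×163.4 = 4,567,870; volume = 35,900 m³; S = 127.239 g/kg
After stage 2: salt = 4,567,870 + 29,600×117.8 = 8,054,750; volume = 65,500 m³; S = 122.973 g/kg
After stage 3: salt = 8,054,750 + 29,700×99.2 = 11,000,990; volume = 95,200 m³
S = 11,000,990 / 95,200 = 115.5566 g/kg

115.56 g/kg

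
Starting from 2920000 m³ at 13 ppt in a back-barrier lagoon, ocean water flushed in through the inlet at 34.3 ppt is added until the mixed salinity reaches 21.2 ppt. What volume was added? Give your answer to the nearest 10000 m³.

1830000 m³

Salt balance: 2,920,000×13 + V×34.3 = (2,920,000+V)×21.2
37,960,000 + 34.3V = 61,904,000 + 21.2V
23,944,000 = 13.1V
V = 1,827,786.26 m³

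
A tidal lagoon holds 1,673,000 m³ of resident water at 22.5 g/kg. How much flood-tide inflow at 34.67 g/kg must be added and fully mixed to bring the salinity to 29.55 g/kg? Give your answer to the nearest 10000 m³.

Salt balance: 1,673,000×22.5 + V×34.67 = (1,673,000+V)×29.55
37,642,500 + 34.67V = 49,437,150 + 29.55V
11,794,650 = 5.12V
V = 2,303,642.58 m³

2300000 m³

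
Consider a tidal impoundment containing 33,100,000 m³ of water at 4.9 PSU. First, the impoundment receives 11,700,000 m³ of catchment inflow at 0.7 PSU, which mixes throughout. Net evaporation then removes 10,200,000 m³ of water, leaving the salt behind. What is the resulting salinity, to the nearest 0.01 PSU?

After mixing: salt = 33,100,000×4.9 + 11,700,000×0.7 = 170,380,000; volume = 44,800,000 m³
After evaporation: salt unchanged = 170,380,000; volume = 44,800,000 − 10,200,000 = 34,600,000 m³
S = 170,380,000 / 34,600,000 = 4.9243 PSU

4.92 PSU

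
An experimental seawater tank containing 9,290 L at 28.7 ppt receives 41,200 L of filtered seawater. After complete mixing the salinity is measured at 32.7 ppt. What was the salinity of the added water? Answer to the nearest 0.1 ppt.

Salt balance: 9,290×28.7 + 41,200×S = 50,490×32.7
266,623 + 41,200·S = 1,651,023
S = (1,651,023 − 266,623) / 41,200 = 33.6019 ppt

33.6 ppt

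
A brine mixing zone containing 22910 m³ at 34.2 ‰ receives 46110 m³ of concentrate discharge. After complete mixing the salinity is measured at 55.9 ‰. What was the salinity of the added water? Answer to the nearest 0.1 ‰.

66.7 ‰

Salt balance: 22,910×34.2 + 46,110×S = 69,020×55.9
783,522 + 46,110·S = 3,858,218
S = (3,858,218 − 783,522) / 46,110 = 66.6818 ‰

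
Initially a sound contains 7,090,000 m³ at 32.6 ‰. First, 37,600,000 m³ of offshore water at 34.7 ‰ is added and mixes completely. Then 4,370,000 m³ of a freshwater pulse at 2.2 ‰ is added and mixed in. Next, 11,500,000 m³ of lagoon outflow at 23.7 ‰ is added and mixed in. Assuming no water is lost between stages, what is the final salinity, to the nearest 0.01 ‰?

30.02 ‰

Mass of salt is conserved:
Initial salt = 7,090,000×32.6 = 231,134,000
After stage 1: salt = 231,134,000 + 37,600,000×34.7 = 1,535,854,000; volume = 44,690,000 m³; S = 34.367 ‰
After stage 2: salt = 1,535,854,000 + 4,370,000×2.2 = 1,545,468,000; volume = 49,060,000 m³; S = 31.502 ‰
After stage 3: salt = 1,545,468,000 + 11,500,000×23.7 = 1,818,018,000; volume = 60,560,000 m³
S = 1,818,018,000 / 60,560,000 = 30.0201 ‰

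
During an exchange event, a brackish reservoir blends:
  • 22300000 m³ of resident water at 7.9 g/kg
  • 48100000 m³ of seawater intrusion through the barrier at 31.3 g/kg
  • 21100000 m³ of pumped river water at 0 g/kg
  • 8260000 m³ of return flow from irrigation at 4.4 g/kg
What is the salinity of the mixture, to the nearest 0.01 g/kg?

Mass of salt is conserved:
salt = 22,300,000×7.9 + 48,100,000×31.3 + 21,100,000×0 + 8,260,000×4.4 = 176,170,000 + 1,505,530,000 + 0 + 36,344,000 = 1,718,044,000
volume = 22,300,000 + 48,100,000 + 21,100,000 + 8,260,000 = 99,760,000 m³
S = 1,718,044,000 / 99,760,000 = 17.2218 g/kg

17.22 g/kg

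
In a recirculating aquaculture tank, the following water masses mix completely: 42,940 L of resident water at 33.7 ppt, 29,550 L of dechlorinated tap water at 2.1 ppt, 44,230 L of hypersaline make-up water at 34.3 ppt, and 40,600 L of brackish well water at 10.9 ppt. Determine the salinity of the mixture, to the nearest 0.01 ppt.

22.05 ppt

Mass of salt is conserved:
salt = 42,940×33.7 + 29,550×2.1 + 44,230×34.3 + 40,600×10.9 = 1,447,078 + 62,055 + 1,517,089 + 442,540 = 3,468,762
volume = 42,940 + 29,550 + 44,230 + 40,600 = 157,320 L
S = 3,468,762 / 157,320 = 22.0491 ppt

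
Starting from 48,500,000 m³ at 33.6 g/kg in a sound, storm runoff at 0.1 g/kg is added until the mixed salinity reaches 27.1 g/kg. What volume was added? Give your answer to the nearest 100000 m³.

Salt balance: 48,500,000×33.6 + V×0.1 = (48,500,000+V)×27.1
1,629,600,000 + 0.1V = 1,314,350,000 + 27.1V
315,250,000 = 27V
V = 11,675,925.93 m³

11700000 m³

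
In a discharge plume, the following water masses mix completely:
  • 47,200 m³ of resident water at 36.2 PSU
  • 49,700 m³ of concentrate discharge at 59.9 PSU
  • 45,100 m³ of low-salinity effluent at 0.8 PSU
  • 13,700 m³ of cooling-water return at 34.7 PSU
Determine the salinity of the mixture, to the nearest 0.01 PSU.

Total salt / total volume:
salt = 47,200×36.2 + 49,700×59.9 + 45,100×0.8 + 13,700×34.7 = 1,708,640 + 2,977,030 + 36,080 + 475,390 = 5,197,140
volume = 47,200 + 49,700 + 45,100 + 13,700 = 155,700 m³
S = 5,197,140 / 155,700 = 33.3792 PSU

33.38 PSU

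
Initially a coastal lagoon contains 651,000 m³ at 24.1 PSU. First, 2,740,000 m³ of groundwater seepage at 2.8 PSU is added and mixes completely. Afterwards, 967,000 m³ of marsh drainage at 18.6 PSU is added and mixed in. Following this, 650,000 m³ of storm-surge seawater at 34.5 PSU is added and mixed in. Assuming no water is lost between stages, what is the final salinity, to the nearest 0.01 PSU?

Total salt / total volume:
Initial salt = 651,000×24.1 = 15,689,100
After stage 1: salt = 15,689,100 + 2,740,000×2.8 = 23,361,100; volume = 3,391,000 m³; S = 6.889 PSU
After stage 2: salt = 23,361,100 + 967,000×18.6 = 41,347,300; volume = 4,358,000 m³; S = 9.488 PSU
After stage 3: salt = 41,347,300 + 650,000×34.5 = 63,772,300; volume = 5,008,000 m³
S = 63,772,300 / 5,008,000 = 12.7341 PSU

12.73 PSU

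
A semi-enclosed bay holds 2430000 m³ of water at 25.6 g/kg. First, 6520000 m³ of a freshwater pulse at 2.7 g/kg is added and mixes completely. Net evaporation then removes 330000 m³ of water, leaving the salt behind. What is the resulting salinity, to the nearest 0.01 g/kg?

After mixing: salt = 2,430,000×25.6 + 6,520,000×2.7 = 79,812,000; volume = 8,950,000 m³
After evaporation: salt unchanged = 79,812,000; volume = 8,950,000 − 330,000 = 8,620,000 m³
S = 79,812,000 / 8,620,000 = 9.2589 g/kg

9.26 g/kg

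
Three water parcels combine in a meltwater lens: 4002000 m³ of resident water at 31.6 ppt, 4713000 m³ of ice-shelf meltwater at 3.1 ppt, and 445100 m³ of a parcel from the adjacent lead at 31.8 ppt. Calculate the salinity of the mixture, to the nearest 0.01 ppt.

16.95 ppt

Conserving salt mass:
salt = 4,002,000×31.6 + 4,713,000×3.1 + 445,100×31.8 = 126,463,200 + 14,610,300 + 14,154,180 = 155,227,680
volume = 4,002,000 + 4,713,000 + 445,100 = 9,160,100 m³
S = 155,227,680 / 9,160,100 = 16.9461 ppt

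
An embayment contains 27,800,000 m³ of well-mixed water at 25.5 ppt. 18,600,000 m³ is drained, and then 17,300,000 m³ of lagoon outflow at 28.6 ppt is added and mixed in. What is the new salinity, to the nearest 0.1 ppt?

Remaining after removal: 9,200,000 m³ at 25.5 ppt (salt = 234,600,000)
After addition: salt = 234,600,000 + 17,300,000×28.6 = 729,380,000; volume = 26,500,000 m³
S = 729,380,000 / 26,500,000 = 27.5238 ppt

27.5 ppt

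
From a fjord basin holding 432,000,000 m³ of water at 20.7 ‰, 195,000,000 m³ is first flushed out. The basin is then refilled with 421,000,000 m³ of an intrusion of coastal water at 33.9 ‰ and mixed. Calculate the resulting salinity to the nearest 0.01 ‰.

Remaining after removal: 237,000,000 m³ at 20.7 ‰ (salt = 4,905,900,000)
After addition: salt = 4,905,900,000 + 421,000,000×33.9 = 19,177,800,000; volume = 658,000,000 m³
S = 19,177,800,000 / 658,000,000 = 29.1456 ‰

29.15 ‰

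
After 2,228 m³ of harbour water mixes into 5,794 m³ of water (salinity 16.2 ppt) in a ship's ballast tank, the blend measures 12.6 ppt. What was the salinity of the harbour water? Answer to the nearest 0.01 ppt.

Salt balance: 5,794×16.2 + 2,228×S = 8,022×12.6
93,862.8 + 2,228·S = 101,077.2
S = (101,077.2 − 93,862.8) / 2,228 = 3.2381 ppt

3.24 ppt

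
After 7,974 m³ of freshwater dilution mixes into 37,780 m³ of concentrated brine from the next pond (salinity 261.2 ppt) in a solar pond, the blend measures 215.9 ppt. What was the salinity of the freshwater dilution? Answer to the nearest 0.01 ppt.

Salt balance: 37,780×261.2 + 7,974×S = 45,754×215.9
9,868,136 + 7,974·S = 9,878,288.6
S = (9,878,288.6 − 9,868,136) / 7,974 = 1.2732 ppt

1.27 ppt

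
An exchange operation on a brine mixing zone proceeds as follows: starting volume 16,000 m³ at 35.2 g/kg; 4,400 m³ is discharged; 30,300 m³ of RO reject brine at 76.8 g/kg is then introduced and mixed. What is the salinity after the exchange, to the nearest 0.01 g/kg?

65.28 g/kg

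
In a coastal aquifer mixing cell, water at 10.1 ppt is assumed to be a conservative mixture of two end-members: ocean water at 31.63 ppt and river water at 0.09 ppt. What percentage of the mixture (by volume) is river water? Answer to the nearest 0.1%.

Let f be the freshwater fraction. Salt balance per unit volume:
f×0.09 + (1−f)×31.63 = 10.1
f = (31.63 − 10.1) / (31.63 − 0.09) = 21.53/31.54 = 0.6826

68.3%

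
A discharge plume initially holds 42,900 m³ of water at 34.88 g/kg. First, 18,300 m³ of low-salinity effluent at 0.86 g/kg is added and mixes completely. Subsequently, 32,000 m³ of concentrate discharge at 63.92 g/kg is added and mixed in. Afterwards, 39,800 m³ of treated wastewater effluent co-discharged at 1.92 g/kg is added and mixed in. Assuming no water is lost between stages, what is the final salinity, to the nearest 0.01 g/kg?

Salt balance:
Initial salt = 42,900×34.88 = 1,496,352
After stage 1: salt = 1,496,352 + 18,300×0.86 = 1,512,090; volume = 61,200 m³; S = 24.707 g/kg
After stage 2: salt = 1,512,090 + 32,000×63.92 = 3,557,530; volume = 93,200 m³; S = 38.171 g/kg
After stage 3: salt = 3,557,530 + 39,800×1.92 = 3,633,946; volume = 133,000 m³
S = 3,633,946 / 133,000 = 27.3229 g/kg

27.32 g/kg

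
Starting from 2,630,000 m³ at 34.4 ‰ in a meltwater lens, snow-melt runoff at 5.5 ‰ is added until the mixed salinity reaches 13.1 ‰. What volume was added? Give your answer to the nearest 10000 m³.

7370000 m³

Salt balance: 2,630,000×34.4 + V×5.5 = (2,630,000+V)×13.1
90,472,000 + 5.5V = 34,453,000 + 13.1V
56,019,000 = 7.6V
V = 7,370,921.05 m³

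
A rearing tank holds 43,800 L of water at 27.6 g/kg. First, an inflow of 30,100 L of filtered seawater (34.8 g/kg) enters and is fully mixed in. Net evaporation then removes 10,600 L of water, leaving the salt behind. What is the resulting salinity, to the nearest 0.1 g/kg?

After mixing: salt = 43,800×27.6 + 30,100×34.8 = 2,256,360; volume = 73,900 L
After evaporation: salt unchanged = 2,256,360; volume = 73,900 − 10,600 = 63,300 L
S = 2,256,360 / 63,300 = 35.6455 g/kg

35.6 g/kg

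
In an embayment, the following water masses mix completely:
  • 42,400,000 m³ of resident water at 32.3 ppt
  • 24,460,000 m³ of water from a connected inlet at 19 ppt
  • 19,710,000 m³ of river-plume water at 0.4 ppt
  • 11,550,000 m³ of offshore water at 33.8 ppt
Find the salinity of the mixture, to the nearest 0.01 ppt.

22.75 ppt

Mass of salt is conserved:
salt = 42,400,000×32.3 + 24,460,000×19 + 19,710,000×0.4 + 11,550,000×33.8 = 1,369,520,000 + 464,740,000 + 7,884,000 + 390,390,000 = 2,232,534,000
volume = 42,400,000 + 24,460,000 + 19,710,000 + 11,550,000 = 98,120,000 m³
S = 2,232,534,000 / 98,120,000 = 22.7531 ppt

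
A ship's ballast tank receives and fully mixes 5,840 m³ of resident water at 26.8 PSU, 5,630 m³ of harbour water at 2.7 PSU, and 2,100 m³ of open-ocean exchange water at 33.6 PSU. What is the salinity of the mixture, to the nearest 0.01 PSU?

17.85 PSU

Salt balance:
salt = 5,840×26.8 + 5,630×2.7 + 2,100×33.6 = 156,512 + 15,201 + 70,560 = 242,273
volume = 5,840 + 5,630 + 2,100 = 13,570 m³
S = 242,273 / 13,570 = 17.8536 PSU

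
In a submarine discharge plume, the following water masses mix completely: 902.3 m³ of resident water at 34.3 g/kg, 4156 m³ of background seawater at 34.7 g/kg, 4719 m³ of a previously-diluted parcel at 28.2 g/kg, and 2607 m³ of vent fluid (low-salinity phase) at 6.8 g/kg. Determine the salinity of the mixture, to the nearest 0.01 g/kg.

26.32 g/kg

Conserving salt mass:
salt = 902.3×34.3 + 4,156×34.7 + 4,719×28.2 + 2,607×6.8 = 30,948.89 + 144,213.2 + 133,075.8 + 17,727.6 = 325,965.49
volume = 902.3 + 4,156 + 4,719 + 2,607 = 12,384.3 m³
S = 325,965.49 / 12,384.3 = 26.3209 g/kg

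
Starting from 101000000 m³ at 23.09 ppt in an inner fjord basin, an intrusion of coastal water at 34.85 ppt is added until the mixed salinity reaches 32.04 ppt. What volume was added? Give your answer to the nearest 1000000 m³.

322000000 m³

Salt balance: 101,000,000×23.09 + V×34.85 = (101,000,000+V)×32.04
2,332,090,000 + 34.85V = 3,236,040,000 + 32.04V
903,950,000 = 2.81V
V = 321,690,391.46 m³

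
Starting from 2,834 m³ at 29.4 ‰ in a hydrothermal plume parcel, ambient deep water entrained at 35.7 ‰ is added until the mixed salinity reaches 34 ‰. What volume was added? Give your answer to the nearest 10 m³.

7670 m³

Salt balance: 2,834×29.4 + V×35.7 = (2,834+V)×34
83,319.6 + 35.7V = 96,356 + 34V
13,036.4 = 1.7V
V = 7,668.47 m³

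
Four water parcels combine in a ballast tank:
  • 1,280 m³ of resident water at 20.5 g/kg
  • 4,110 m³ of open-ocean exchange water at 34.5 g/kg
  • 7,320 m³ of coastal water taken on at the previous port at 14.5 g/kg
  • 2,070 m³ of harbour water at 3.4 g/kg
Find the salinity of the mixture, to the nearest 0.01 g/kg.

19.03 g/kg

Conserving salt mass:
salt = 1,280×20.5 + 4,110×34.5 + 7,320×14.5 + 2,070×3.4 = 26,240 + 141,795 + 106,140 + 7,038 = 281,213
volume = 1,280 + 4,110 + 7,320 + 2,070 = 14,780 m³
S = 281,213 / 14,780 = 19.0266 g/kg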